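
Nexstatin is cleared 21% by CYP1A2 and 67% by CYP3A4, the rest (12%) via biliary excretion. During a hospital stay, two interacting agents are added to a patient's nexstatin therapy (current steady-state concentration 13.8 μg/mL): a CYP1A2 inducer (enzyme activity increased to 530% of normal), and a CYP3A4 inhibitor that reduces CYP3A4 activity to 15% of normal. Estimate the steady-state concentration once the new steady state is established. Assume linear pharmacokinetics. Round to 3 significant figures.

10.3 μg/mL

CYP1A2: 0.21 × 5.3 = 1.113
CYP3A4: 0.67 × 0.15 = 0.1005
Other: 0.12 (unchanged)
New clearance relative to baseline: 1.113 + 0.1005 + 0.12 = 1.3335.
Steady-state concentration ∝ 1/CL: new value = 13.8 / 1.3335 = 10.3 μg/mL.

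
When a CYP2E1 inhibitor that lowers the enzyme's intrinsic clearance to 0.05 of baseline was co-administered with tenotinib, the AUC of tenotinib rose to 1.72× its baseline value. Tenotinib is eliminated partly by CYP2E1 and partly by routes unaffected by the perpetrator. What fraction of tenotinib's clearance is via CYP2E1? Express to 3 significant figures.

Let x = fm,CYP2E1. Because AUC ∝ 1/CL, relative clearance fell to 1/1.72 = 0.5814.
Setting x·0.05 + (1 − x) = 0.5814 and solving: x = (0.5814 − 1)/(0.05 − 1) = 0.441.

0.441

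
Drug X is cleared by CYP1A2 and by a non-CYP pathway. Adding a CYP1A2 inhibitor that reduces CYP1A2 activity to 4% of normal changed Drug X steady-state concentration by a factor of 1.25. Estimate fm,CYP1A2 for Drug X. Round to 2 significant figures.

Let x = fm,CYP1A2. Because steady-state concentration ∝ 1/CL, relative clearance fell to 1/1.25 = 0.8.
Only the CYP1A2 route changed, so 0.8 = x·0.04 + (1 − x), giving x = 0.21.

0.21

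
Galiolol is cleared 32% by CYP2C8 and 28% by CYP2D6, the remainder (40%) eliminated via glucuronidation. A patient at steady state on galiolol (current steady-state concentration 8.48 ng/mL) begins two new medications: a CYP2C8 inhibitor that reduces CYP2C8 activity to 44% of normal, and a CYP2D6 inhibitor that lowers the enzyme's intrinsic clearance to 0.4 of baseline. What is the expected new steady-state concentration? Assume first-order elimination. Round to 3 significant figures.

CYP2C8: 0.32 × 0.44 = 0.1408
CYP2D6: 0.28 × 0.4 = 0.112
Other: 0.4 (unchanged)
CL_new/CL_old = 0.1408 + 0.112 + 0.4 = 0.6528.
Steady-state concentration ∝ 1/CL: new value = 8.48 / 0.6528 = 13.0 ng/mL.

13.0 ng/mL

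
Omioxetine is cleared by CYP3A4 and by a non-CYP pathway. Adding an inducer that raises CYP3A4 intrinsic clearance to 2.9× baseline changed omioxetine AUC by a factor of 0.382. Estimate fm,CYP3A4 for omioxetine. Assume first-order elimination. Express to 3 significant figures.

Let x = fm,CYP3A4. Because AUC ∝ 1/CL, relative clearance rose to 1/0.382 = 2.618.
Only the CYP3A4 route changed, so 2.618 = x·2.9 + (1 − x), giving x = 0.851.

0.851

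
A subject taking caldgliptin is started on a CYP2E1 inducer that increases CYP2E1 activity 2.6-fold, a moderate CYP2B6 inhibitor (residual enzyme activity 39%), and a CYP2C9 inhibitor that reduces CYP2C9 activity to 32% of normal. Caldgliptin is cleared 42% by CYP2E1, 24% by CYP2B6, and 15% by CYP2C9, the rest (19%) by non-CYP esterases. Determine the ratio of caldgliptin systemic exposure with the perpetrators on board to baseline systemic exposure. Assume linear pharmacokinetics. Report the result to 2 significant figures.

0.70

The CYP2E1 pathway (42% of clearance) rises to 2.6× activity: 0.42 × 2.6 = 1.092.
The CYP2B6 pathway (24% of clearance) falls to 0.39× activity: 0.24 × 0.39 = 0.0936.
The CYP2C9 pathway (15% of clearance) falls to 0.32× activity: 0.15 × 0.32 = 0.048.
The remaining 19% of clearance is unaffected.
CL_new/CL_old = 1.092 + 0.0936 + 0.048 + 0.19 = 1.4236.
Net systemic exposure ratio = 1 / 1.4236 = 0.70.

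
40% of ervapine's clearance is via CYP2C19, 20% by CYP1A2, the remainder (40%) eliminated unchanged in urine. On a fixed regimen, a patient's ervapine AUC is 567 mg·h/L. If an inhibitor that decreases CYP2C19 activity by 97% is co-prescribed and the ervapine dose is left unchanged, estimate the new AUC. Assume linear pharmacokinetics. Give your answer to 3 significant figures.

The CYP2C19 pathway (40% of clearance) drops to 0.03× activity: 0.4 × 0.03 = 0.012.
CYP1A2 (20%) and the residual 40% are unaffected.
CL_new/CL_old = 0.012 + 0.2 + 0.4 = 0.612.
AUC ∝ 1/CL, so new value = 567 / 0.612 = 926 mg·h/L.

926 mg·h/L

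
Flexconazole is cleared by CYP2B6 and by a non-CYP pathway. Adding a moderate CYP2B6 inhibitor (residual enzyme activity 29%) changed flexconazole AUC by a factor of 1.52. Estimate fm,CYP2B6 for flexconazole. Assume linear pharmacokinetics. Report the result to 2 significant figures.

0.48

Let fm be the CYP2B6 fraction. New clearance relative to baseline = fm × 0.29 + (1 − fm).
AUC ratio = 1 / (new CL fraction), so new CL fraction = 1 / 1.52 = 0.6579.
fm × 0.29 + 1 − fm = 0.6579  ⇒  fm × (0.29 − 1) = −0.3421  ⇒  fm = 0.48.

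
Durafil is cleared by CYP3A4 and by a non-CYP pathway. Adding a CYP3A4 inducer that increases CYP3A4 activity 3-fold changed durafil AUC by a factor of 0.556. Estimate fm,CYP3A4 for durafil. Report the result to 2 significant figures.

Call the CYP3A4 fraction fm. After the interaction, CL_new/CL_old = fm × 3 + (1 − fm).
AUC ratio = 1 / (new CL fraction), so new CL fraction = 1 / 0.556 = 1.799.
fm × 3 + 1 − fm = 1.799  ⇒  fm × (3 − 1) = 0.7986  ⇒  fm = 0.40.

0.40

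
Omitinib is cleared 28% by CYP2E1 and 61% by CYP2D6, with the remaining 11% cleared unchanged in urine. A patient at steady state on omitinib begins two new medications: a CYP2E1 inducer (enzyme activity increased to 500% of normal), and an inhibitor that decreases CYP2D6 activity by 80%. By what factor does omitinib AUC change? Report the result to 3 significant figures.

CYP2E1: 0.28 × 5 = 1.4
CYP2D6: 0.61 × 0.2 = 0.122
Other: 0.11 (unchanged)
New clearance relative to baseline: 1.4 + 0.122 + 0.11 = 1.632.
Because AUC varies inversely with clearance, the combined effect is 1 / 1.632 = 0.613.

0.613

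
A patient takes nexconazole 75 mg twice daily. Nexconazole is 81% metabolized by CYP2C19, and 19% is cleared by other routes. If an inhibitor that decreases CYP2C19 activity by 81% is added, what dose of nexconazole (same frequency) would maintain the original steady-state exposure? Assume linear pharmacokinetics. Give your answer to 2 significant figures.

26 mg

The CYP2C19 pathway (81% of clearance) is reduced to 0.19× activity: 0.81 × 0.19 = 0.1539.
The remaining 19% of clearance is unaffected.
Relative clearance = 0.1539 + 0.19 = 0.3439.
Css,avg = (dose rate)/CL, so holding Css fixed requires dose ∝ CL: 75 × 0.3439 = 26 mg.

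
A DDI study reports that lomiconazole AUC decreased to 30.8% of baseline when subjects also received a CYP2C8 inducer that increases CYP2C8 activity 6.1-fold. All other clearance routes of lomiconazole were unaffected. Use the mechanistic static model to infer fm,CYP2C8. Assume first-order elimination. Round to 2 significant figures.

Call the CYP2C8 fraction fm. After the interaction, CL_new/CL_old = fm × 6.1 + (1 − fm).
AUC ratio = 1 / (new CL fraction), so new CL fraction = 1 / 0.308 = 3.247.
fm × 6.1 + 1 − fm = 3.247  ⇒  fm × (6.1 − 1) = 2.247  ⇒  fm = 0.44.

0.44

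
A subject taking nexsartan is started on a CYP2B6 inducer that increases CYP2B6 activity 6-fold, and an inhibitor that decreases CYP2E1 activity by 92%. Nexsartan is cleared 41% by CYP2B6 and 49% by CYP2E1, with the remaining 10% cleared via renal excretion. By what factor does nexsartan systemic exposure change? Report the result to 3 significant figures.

The CYP2B6 pathway (41% of clearance) increases to 6× activity: 0.41 × 6 = 2.46.
The CYP2E1 pathway (49% of clearance) drops to 0.08× activity: 0.49 × 0.08 = 0.0392.
The remaining 10% of clearance is unaffected.
CL_new/CL_old = 2.46 + 0.0392 + 0.1 = 2.5992.
Because systemic exposure varies inversely with clearance, the combined effect is 1 / 2.5992 = 0.385.

0.385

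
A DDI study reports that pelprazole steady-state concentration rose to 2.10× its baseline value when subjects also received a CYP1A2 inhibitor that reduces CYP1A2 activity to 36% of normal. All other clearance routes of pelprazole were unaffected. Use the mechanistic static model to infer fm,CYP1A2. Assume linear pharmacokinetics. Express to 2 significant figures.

Let fm be the CYP1A2 fraction. New clearance relative to baseline = fm × 0.36 + (1 − fm).
Steady-state concentration ratio = 1 / (new CL fraction), so new CL fraction = 1 / 2.10 = 0.4762.
fm × 0.36 + 1 − fm = 0.4762  ⇒  fm × (0.36 − 1) = −0.5238  ⇒  fm = 0.82.

0.82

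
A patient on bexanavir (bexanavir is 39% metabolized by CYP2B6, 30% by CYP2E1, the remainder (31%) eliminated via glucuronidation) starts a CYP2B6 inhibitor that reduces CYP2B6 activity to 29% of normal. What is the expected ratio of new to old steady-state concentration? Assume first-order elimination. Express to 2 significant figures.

1.4

The CYP2B6 pathway (39% of clearance) is reduced to 0.29× activity: 0.39 × 0.29 = 0.1131.
CYP2E1 (30%) and the residual 31% are unaffected.
CL_new/CL_old = 0.1131 + 0.3 + 0.31 = 0.7231.
Steady-state concentration is inversely proportional to clearance, so the fold-change is 1 / 0.7231 = 1.4.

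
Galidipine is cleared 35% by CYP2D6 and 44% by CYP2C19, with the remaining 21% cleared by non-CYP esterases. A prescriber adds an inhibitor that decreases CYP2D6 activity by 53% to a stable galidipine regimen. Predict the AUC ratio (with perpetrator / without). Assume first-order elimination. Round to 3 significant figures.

The CYP2D6 pathway (35% of clearance) drops to 0.47× activity: 0.35 × 0.47 = 0.1645.
CYP2C19 (44%) and the residual 21% are unaffected.
Relative clearance = 0.1645 + 0.44 + 0.21 = 0.8145.
AUC is inversely proportional to clearance, so the fold-change is 1 / 0.8145 = 1.23.

1.23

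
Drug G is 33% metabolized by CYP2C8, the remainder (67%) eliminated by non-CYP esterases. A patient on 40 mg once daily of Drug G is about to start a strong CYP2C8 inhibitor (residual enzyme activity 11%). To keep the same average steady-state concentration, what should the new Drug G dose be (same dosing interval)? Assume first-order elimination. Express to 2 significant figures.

28 mg

The CYP2C8 pathway (33% of clearance) drops to 0.11× activity: 0.33 × 0.11 = 0.0363.
The remaining 67% of clearance is unaffected.
CL_new/CL_old = 0.0363 + 0.67 = 0.7063.
Css,avg = (dose rate)/CL, so holding Css fixed requires dose ∝ CL: 40 × 0.7063 = 28 mg.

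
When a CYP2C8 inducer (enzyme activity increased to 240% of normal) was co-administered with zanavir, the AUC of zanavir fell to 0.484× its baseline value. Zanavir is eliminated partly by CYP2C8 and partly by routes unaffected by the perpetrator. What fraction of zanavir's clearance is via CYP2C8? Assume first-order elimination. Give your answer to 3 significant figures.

Write x for the fraction cleared via CYP2C8. The observed AUC change means clearance rose to 1/0.484 = 2.066 of baseline.
Setting x·2.4 + (1 − x) = 2.066 and solving: x = (2.066 − 1)/(2.4 − 1) = 0.762.

0.762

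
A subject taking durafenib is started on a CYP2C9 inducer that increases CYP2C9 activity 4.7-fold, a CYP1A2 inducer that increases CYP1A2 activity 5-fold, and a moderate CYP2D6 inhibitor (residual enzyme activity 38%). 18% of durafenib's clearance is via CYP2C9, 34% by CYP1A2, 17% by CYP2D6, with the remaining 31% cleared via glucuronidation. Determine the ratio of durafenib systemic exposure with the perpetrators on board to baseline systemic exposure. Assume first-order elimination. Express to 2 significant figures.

0.34

CYP2C9: 0.18 × 4.7 = 0.846
CYP1A2: 0.34 × 5 = 1.7
CYP2D6: 0.17 × 0.38 = 0.0646
Other: 0.31 (unchanged)
CL_new/CL_old = 0.846 + 1.7 + 0.0646 + 0.31 = 2.9206.
Net systemic exposure ratio = 1 / 2.9206 = 0.34.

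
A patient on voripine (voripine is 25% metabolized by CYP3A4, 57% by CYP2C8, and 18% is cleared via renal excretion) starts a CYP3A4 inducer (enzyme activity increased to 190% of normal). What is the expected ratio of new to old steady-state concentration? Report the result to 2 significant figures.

0.82

CYP3A4: 0.25 × 1.9 = 0.475
CYP2C8: 0.57 (unchanged)
Other: 0.18 (unchanged)
New clearance relative to baseline: 0.475 + 0.57 + 0.18 = 1.225.
Since steady-state concentration ∝ 1/CL, the ratio is 1 / 1.225 = 0.82.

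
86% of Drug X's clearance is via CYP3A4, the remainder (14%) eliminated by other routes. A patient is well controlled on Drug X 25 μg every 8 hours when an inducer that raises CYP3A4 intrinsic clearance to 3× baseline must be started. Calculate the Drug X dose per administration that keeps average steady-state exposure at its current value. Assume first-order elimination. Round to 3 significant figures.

68.0 μg

The CYP3A4 pathway (86% of clearance) rises to 3× activity: 0.86 × 3 = 2.58.
Non-CYP routes (14%) are unchanged.
New clearance relative to baseline: 2.58 + 0.14 = 2.72.
Exposure is unchanged when dose changes in proportion to clearance. New dose = 25 μg × 2.72 = 68.0 μg.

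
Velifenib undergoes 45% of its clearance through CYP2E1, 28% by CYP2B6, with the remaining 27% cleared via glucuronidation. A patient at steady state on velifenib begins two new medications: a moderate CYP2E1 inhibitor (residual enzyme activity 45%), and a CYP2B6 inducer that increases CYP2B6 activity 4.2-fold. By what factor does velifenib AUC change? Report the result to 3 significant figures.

CYP2E1: 0.45 × 0.45 = 0.2025
CYP2B6: 0.28 × 4.2 = 1.176
Other: 0.27 (unchanged)
Relative clearance = 0.2025 + 1.176 + 0.27 = 1.6485.
Net AUC ratio = 1 / 1.6485 = 0.607.

0.607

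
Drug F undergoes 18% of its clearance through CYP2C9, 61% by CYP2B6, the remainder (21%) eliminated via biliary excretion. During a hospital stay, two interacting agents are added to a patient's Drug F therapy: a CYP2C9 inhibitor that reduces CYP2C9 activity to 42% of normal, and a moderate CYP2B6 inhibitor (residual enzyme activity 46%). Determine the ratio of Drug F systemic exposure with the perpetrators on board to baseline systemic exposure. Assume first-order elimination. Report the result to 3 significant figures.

The CYP2C9 pathway (18% of clearance) drops to 0.42× activity: 0.18 × 0.42 = 0.0756.
The CYP2B6 pathway (61% of clearance) falls to 0.46× activity: 0.61 × 0.46 = 0.2806.
Non-CYP routes (21%) are unchanged.
New clearance relative to baseline: 0.0756 + 0.2806 + 0.21 = 0.5662.
Net systemic exposure ratio = 1 / 0.5662 = 1.77.

1.77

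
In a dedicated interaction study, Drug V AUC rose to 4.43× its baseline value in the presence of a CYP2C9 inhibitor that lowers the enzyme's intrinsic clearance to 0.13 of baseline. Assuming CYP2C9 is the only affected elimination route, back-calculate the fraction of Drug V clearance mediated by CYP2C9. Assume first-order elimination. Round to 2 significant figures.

0.89

Let fm be the CYP2C9 fraction. New clearance relative to baseline = fm × 0.13 + (1 − fm).
AUC ratio = 1 / (new CL fraction), so new CL fraction = 1 / 4.43 = 0.2257.
fm × 0.13 + 1 − fm = 0.2257  ⇒  fm × (0.13 − 1) = −0.7743  ⇒  fm = 0.89.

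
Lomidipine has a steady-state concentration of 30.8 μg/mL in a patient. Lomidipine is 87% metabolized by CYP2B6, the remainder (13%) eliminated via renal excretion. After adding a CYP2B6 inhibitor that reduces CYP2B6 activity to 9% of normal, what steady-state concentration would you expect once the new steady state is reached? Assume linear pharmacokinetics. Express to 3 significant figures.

148 μg/mL

The CYP2B6 pathway (87% of clearance) falls to 0.09× activity: 0.87 × 0.09 = 0.0783.
The remaining 13% of clearance is unaffected.
CL_new/CL_old = 0.0783 + 0.13 = 0.2083.
Steady-state concentration ∝ 1/CL, so new value = 30.8 / 0.2083 = 148 μg/mL.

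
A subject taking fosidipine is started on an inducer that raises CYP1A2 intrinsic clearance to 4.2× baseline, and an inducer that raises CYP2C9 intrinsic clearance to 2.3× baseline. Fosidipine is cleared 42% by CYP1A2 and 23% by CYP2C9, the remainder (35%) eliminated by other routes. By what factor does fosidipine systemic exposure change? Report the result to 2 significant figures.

The CYP1A2 pathway (42% of clearance) increases to 4.2× activity: 0.42 × 4.2 = 1.764.
The CYP2C9 pathway (23% of clearance) rises to 2.3× activity: 0.23 × 2.3 = 0.529.
Non-CYP routes (35%) are unchanged.
CL_new/CL_old = 1.764 + 0.529 + 0.35 = 2.643.
Because systemic exposure varies inversely with clearance, the combined effect is 1 / 2.643 = 0.38.

0.38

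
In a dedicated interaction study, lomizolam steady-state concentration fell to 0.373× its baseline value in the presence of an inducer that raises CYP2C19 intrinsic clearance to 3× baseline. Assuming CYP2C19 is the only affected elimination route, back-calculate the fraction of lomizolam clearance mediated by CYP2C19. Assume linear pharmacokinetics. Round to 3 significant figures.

CL'/CL = 1 / 0.373 = 2.681
3·fm + (1 − fm) = 2.681
fm = (2.681 − 1) / (3 − 1) = 0.840

0.840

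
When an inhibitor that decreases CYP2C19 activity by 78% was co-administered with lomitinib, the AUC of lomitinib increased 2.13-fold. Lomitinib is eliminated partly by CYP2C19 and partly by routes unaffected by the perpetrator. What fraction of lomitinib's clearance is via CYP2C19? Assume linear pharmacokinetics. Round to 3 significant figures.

0.680

Let fm be the CYP2C19 fraction. New clearance relative to baseline = fm × 0.22 + (1 − fm).
AUC ratio = 1 / (new CL fraction), so new CL fraction = 1 / 2.13 = 0.4695.
fm × 0.22 + 1 − fm = 0.4695  ⇒  fm × (0.22 − 1) = −0.5305  ⇒  fm = 0.680.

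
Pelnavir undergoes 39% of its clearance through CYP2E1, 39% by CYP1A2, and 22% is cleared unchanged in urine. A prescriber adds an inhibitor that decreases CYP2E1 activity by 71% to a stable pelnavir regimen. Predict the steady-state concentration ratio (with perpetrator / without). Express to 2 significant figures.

1.4

The CYP2E1 pathway (39% of clearance) is reduced to 0.29× activity: 0.39 × 0.29 = 0.1131.
CYP1A2 (39%) and the residual 22% are unaffected.
New clearance relative to baseline: 0.1131 + 0.39 + 0.22 = 0.7231.
Since steady-state concentration ∝ 1/CL, the ratio is 1 / 0.7231 = 1.4.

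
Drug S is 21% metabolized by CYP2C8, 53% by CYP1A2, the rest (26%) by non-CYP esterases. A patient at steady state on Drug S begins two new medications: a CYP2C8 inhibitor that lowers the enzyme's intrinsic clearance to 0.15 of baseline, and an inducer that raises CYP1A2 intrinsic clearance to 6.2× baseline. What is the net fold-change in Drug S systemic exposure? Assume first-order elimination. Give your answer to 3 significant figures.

CYP2C8: 0.21 × 0.15 = 0.0315
CYP1A2: 0.53 × 6.2 = 3.286
Other: 0.26 (unchanged)
New clearance relative to baseline: 0.0315 + 3.286 + 0.26 = 3.5775.
Because systemic exposure varies inversely with clearance, the combined effect is 1 / 3.5775 = 0.280.

0.280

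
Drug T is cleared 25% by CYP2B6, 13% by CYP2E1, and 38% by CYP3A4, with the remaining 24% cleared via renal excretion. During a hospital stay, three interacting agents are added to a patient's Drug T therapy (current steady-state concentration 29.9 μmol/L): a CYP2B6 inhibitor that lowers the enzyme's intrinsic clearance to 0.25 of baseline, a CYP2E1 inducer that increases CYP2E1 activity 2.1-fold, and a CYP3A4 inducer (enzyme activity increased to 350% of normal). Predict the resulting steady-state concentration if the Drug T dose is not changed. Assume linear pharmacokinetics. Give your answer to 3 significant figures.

The CYP2B6 pathway (25% of clearance) drops to 0.25× activity: 0.25 × 0.25 = 0.0625.
The CYP2E1 pathway (13% of clearance) increases to 2.1× activity: 0.13 × 2.1 = 0.273.
The CYP3A4 pathway (38% of clearance) is boosted to 3.5× activity: 0.38 × 3.5 = 1.33.
Non-CYP routes (24%) are unchanged.
Relative clearance = 0.0625 + 0.273 + 1.33 + 0.24 = 1.9055.
New steady-state concentration = 29.9 / 1.9055 = 15.7 μmol/L (concentration scales inversely with clearance).

15.7 μmol/L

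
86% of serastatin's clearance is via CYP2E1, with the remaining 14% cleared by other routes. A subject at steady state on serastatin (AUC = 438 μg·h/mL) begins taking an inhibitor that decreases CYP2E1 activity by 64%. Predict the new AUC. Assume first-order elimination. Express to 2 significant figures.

9.7 × 10² μg·h/mL

The CYP2E1 pathway (86% of clearance) falls to 0.36× activity: 0.86 × 0.36 = 0.3096.
Non-CYP routes (14%) are unchanged.
New clearance relative to baseline: 0.3096 + 0.14 = 0.4496.
New AUC = baseline ÷ relative clearance = 438 / 0.4496 = 9.7 × 10² μg·h/mL.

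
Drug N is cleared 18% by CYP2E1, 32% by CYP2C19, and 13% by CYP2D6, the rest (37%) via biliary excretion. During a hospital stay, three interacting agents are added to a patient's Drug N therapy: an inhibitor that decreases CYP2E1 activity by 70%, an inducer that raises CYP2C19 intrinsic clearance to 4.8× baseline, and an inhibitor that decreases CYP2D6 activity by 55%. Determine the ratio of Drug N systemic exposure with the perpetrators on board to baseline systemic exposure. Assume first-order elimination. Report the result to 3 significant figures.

The CYP2E1 pathway (18% of clearance) falls to 0.3× activity: 0.18 × 0.3 = 0.054.
The CYP2C19 pathway (32% of clearance) rises to 4.8× activity: 0.32 × 4.8 = 1.536.
The CYP2D6 pathway (13% of clearance) falls to 0.45× activity: 0.13 × 0.45 = 0.0585.
The remaining 37% of clearance is unaffected.
Relative clearance = 0.054 + 1.536 + 0.0585 + 0.37 = 2.0185.
Net systemic exposure ratio = 1 / 2.0185 = 0.495.

0.495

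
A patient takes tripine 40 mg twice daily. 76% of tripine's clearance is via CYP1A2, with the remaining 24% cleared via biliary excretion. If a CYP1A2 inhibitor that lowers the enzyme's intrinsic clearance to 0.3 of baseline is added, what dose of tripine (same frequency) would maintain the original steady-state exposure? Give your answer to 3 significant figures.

CYP1A2: 0.76 × 0.3 = 0.228
Other: 0.24 (unchanged)
CL_new/CL_old = 0.228 + 0.24 = 0.468.
Css,avg = (dose rate)/CL, so holding Css fixed requires dose ∝ CL: 40 × 0.468 = 18.7 mg.

18.7 mg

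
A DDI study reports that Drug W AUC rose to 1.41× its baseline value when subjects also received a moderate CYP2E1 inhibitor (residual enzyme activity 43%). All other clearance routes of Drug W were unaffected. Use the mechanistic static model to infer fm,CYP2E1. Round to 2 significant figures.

Let fm be the CYP2E1 fraction. New clearance relative to baseline = fm × 0.43 + (1 − fm).
AUC ratio = 1 / (new CL fraction), so new CL fraction = 1 / 1.41 = 0.7092.
fm × 0.43 + 1 − fm = 0.7092  ⇒  fm × (0.43 − 1) = −0.2908  ⇒  fm = 0.51.

0.51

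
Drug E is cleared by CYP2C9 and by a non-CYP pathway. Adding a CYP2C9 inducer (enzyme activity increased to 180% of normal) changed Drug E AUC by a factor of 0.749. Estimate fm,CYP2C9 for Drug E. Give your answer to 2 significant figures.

Let fm be the CYP2C9 fraction. New clearance relative to baseline = fm × 1.8 + (1 − fm).
AUC ratio = 1 / (new CL fraction), so new CL fraction = 1 / 0.749 = 1.335.
fm × 1.8 + 1 − fm = 1.335  ⇒  fm × (1.8 − 1) = 0.3351  ⇒  fm = 0.42.

0.42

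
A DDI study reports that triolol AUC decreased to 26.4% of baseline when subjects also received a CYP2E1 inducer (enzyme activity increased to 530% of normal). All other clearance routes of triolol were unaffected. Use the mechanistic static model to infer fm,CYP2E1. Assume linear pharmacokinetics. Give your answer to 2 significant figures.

0.65

Let x = fm,CYP2E1. Because AUC ∝ 1/CL, relative clearance rose to 1/0.264 = 3.788.
Only the CYP2E1 route changed, so 3.788 = x·5.3 + (1 − x), giving x = 0.65.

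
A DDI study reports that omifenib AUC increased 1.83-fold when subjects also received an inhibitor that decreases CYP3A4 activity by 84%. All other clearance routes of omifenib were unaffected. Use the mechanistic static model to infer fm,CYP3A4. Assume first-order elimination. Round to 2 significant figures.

Write x for the fraction cleared via CYP3A4. The observed AUC change means clearance fell to 1/1.83 = 0.5464 of baseline.
Setting x·0.16 + (1 − x) = 0.5464 and solving: x = (0.5464 − 1)/(0.16 − 1) = 0.54.

0.54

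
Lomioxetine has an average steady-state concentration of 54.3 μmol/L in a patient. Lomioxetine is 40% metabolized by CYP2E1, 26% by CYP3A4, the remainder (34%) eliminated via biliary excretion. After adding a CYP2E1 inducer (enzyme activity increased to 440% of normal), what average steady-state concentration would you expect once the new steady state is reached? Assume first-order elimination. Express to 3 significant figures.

The CYP2E1 pathway (40% of clearance) is boosted to 4.4× activity: 0.4 × 4.4 = 1.76.
CYP3A4 (26%) and the residual 34% are unaffected.
CL_new/CL_old = 1.76 + 0.26 + 0.34 = 2.36.
New average steady-state concentration = baseline ÷ relative clearance = 54.3 / 2.36 = 23.0 μmol/L.

23.0 μmol/L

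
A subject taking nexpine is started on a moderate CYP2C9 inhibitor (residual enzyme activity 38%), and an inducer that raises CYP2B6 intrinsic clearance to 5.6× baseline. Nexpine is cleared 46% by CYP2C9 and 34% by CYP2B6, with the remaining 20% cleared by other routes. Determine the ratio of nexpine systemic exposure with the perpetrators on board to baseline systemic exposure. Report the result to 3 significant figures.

0.439

CYP2C9: 0.46 × 0.38 = 0.1748
CYP2B6: 0.34 × 5.6 = 1.904
Other: 0.2 (unchanged)
CL_new/CL_old = 0.1748 + 1.904 + 0.2 = 2.2788.
Net systemic exposure ratio = 1 / 2.2788 = 0.439.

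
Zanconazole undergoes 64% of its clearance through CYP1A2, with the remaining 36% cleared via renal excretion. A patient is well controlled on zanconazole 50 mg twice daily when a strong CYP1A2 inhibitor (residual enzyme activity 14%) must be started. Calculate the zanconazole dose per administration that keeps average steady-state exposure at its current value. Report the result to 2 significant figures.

22 mg

The CYP1A2 pathway (64% of clearance) is reduced to 0.14× activity: 0.64 × 0.14 = 0.0896.
The remaining 36% of clearance is unaffected.
CL_new/CL_old = 0.0896 + 0.36 = 0.4496.
To maintain the same steady-state level, dose must scale with clearance: new dose = 50 × 0.4496 = 22 mg.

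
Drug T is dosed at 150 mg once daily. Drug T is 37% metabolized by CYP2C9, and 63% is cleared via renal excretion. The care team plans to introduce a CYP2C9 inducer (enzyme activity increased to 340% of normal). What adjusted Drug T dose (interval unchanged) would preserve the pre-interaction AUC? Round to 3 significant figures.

283 mg

The CYP2C9 pathway (37% of clearance) increases to 3.4× activity: 0.37 × 3.4 = 1.258.
Non-CYP routes (63%) are unchanged.
CL_new/CL_old = 1.258 + 0.63 = 1.888.
To maintain the same steady-state level, dose must scale with clearance: new dose = 150 × 1.888 = 283 mg.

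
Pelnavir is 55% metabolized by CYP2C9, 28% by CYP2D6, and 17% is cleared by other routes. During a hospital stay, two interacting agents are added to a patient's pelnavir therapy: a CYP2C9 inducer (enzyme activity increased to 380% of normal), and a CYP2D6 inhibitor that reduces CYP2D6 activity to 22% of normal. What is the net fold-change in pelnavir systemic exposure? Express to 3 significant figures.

0.431

CYP2C9: 0.55 × 3.8 = 2.09
CYP2D6: 0.28 × 0.22 = 0.0616
Other: 0.17 (unchanged)
Relative clearance = 2.09 + 0.0616 + 0.17 = 2.3216.
Net systemic exposure ratio = 1 / 2.3216 = 0.431.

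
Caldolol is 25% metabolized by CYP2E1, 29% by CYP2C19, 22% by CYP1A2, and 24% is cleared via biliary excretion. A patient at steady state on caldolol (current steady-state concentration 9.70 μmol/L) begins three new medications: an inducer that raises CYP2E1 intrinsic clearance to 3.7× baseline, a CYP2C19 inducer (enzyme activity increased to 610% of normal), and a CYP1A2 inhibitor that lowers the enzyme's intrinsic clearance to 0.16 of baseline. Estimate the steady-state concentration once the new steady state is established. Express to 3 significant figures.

The CYP2E1 pathway (25% of clearance) is boosted to 3.7× activity: 0.25 × 3.7 = 0.925.
The CYP2C19 pathway (29% of clearance) is boosted to 6.1× activity: 0.29 × 6.1 = 1.769.
The CYP1A2 pathway (22% of clearance) falls to 0.16× activity: 0.22 × 0.16 = 0.0352.
Non-CYP routes (24%) are unchanged.
Relative clearance = 0.925 + 1.769 + 0.0352 + 0.24 = 2.9692.
Dividing the baseline by the relative clearance: 9.70 / 2.9692 = 3.27 μmol/L.

3.27 μmol/L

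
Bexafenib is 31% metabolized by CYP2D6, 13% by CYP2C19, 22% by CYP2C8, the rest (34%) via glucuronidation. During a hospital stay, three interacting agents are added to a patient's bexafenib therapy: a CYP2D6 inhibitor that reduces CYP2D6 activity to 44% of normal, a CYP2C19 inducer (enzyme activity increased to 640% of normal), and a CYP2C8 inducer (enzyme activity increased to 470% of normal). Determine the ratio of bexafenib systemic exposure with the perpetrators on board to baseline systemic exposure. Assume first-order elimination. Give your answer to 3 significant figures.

0.427

The CYP2D6 pathway (31% of clearance) is reduced to 0.44× activity: 0.31 × 0.44 = 0.1364.
The CYP2C19 pathway (13% of clearance) is boosted to 6.4× activity: 0.13 × 6.4 = 0.832.
The CYP2C8 pathway (22% of clearance) increases to 4.7× activity: 0.22 × 4.7 = 1.034.
The remaining 34% of clearance is unaffected.
New clearance relative to baseline: 0.1364 + 0.832 + 1.034 + 0.34 = 2.3424.
Systemic exposure ∝ 1/CL: fold-change = 1 / 2.3424 = 0.427.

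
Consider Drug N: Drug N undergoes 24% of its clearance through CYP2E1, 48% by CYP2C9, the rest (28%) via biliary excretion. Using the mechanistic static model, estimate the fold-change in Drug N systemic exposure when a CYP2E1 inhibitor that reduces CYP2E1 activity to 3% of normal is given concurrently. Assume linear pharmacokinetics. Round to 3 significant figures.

1.30

CYP2E1: 0.24 × 0.03 = 0.0072
CYP2C9: 0.48 (unchanged)
Other: 0.28 (unchanged)
New clearance relative to baseline: 0.0072 + 0.48 + 0.28 = 0.7672.
Systemic exposure ratio = CL_old/CL_new = 1 / 0.7672 = 1.30.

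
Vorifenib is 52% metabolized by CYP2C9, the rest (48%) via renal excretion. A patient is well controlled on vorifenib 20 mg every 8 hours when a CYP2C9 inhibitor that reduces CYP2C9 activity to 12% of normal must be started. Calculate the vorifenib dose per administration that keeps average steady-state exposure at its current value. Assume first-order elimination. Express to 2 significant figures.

The CYP2C9 pathway (52% of clearance) falls to 0.12× activity: 0.52 × 0.12 = 0.0624.
Non-CYP routes (48%) are unchanged.
Relative clearance = 0.0624 + 0.48 = 0.5424.
Css,avg = (dose rate)/CL, so holding Css fixed requires dose ∝ CL: 20 × 0.5424 = 11 mg.

11 mg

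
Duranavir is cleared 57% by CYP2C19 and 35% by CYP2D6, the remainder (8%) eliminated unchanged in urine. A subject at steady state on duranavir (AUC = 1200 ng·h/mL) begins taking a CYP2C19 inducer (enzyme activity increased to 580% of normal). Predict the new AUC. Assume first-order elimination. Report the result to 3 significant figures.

The CYP2C19 pathway (57% of clearance) rises to 5.8× activity: 0.57 × 5.8 = 3.306.
CYP2D6 (35%) and the residual 8% are unaffected.
Relative clearance = 3.306 + 0.35 + 0.08 = 3.736.
With dosing unchanged, AUC scales as 1/CL: 1200 / 3.736 = 321 ng·h/mL.

321 ng·h/mL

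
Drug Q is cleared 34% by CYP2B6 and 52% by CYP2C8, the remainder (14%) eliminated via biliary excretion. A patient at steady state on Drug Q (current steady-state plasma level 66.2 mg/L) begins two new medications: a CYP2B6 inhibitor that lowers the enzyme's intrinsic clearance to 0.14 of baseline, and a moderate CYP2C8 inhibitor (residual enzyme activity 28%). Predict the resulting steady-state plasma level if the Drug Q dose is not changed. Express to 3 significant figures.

The CYP2B6 pathway (34% of clearance) drops to 0.14× activity: 0.34 × 0.14 = 0.0476.
The CYP2C8 pathway (52% of clearance) drops to 0.28× activity: 0.52 × 0.28 = 0.1456.
Non-CYP routes (14%) are unchanged.
New clearance relative to baseline: 0.0476 + 0.1456 + 0.14 = 0.3332.
New steady-state plasma level = 66.2 / 0.3332 = 199 mg/L (concentration scales inversely with clearance).

199 mg/L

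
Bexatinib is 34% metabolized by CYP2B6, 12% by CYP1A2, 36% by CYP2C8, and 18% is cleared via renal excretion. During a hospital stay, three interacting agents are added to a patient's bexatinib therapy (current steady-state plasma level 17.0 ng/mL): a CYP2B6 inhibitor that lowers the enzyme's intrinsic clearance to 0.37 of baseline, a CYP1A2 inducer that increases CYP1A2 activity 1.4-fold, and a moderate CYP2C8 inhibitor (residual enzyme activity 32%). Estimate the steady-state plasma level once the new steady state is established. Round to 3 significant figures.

The CYP2B6 pathway (34% of clearance) is reduced to 0.37× activity: 0.34 × 0.37 = 0.1258.
The CYP1A2 pathway (12% of clearance) is boosted to 1.4× activity: 0.12 × 1.4 = 0.168.
The CYP2C8 pathway (36% of clearance) is reduced to 0.32× activity: 0.36 × 0.32 = 0.1152.
The remaining 18% of clearance is unaffected.
Relative clearance = 0.1258 + 0.168 + 0.1152 + 0.18 = 0.589.
Dividing the baseline by the relative clearance: 17.0 / 0.589 = 28.9 ng/mL.

28.9 ng/mL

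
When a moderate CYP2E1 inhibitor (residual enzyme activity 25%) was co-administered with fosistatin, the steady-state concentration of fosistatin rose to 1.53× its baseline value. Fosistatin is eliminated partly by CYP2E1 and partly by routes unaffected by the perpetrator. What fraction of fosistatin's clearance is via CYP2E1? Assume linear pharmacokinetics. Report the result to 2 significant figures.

0.46

Let fm be the CYP2E1 fraction. New clearance relative to baseline = fm × 0.25 + (1 − fm).
Steady-state concentration ratio = 1 / (new CL fraction), so new CL fraction = 1 / 1.53 = 0.6536.
fm × 0.25 + 1 − fm = 0.6536  ⇒  fm × (0.25 − 1) = −0.3464  ⇒  fm = 0.46.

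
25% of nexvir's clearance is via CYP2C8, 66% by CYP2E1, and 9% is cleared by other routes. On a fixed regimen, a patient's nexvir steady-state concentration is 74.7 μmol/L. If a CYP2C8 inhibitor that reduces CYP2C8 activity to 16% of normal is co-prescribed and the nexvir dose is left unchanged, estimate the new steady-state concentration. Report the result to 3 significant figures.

CYP2C8: 0.25 × 0.16 = 0.04
CYP2E1: 0.66 (unchanged)
Other: 0.09 (unchanged)
New clearance relative to baseline: 0.04 + 0.66 + 0.09 = 0.79.
New steady-state concentration = baseline ÷ relative clearance = 74.7 / 0.79 = 94.6 μmol/L.

94.6 μmol/L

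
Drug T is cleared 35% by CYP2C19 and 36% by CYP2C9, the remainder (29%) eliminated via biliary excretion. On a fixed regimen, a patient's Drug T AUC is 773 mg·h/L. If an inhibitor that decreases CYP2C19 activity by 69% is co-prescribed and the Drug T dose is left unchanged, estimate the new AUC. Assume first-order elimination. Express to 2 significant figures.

CYP2C19: 0.35 × 0.31 = 0.1085
CYP2C9: 0.36 (unchanged)
Other: 0.29 (unchanged)
CL_new/CL_old = 0.1085 + 0.36 + 0.29 = 0.7585.
New AUC = baseline ÷ relative clearance = 773 / 0.7585 = 1.0 × 10³ mg·h/L.

1.0 × 10³ mg·h/L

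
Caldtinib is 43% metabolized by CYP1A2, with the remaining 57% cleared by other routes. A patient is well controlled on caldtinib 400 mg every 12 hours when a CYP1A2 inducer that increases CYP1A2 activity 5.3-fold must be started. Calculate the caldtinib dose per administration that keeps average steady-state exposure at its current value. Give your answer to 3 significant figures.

The CYP1A2 pathway (43% of clearance) is boosted to 5.3× activity: 0.43 × 5.3 = 2.279.
Non-CYP routes (57%) are unchanged.
CL_new/CL_old = 2.279 + 0.57 = 2.849.
Css,avg = (dose rate)/CL, so holding Css fixed requires dose ∝ CL: 400 × 2.849 = 1.14 × 10³ mg.

1.14 × 10³ mg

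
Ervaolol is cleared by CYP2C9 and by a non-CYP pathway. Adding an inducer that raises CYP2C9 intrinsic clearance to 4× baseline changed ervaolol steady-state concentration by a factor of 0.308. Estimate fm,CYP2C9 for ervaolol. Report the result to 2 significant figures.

Let fm be the CYP2C9 fraction. New clearance relative to baseline = fm × 4 + (1 − fm).
Steady-state concentration ratio = 1 / (new CL fraction), so new CL fraction = 1 / 0.308 = 3.247.
fm × 4 + 1 − fm = 3.247  ⇒  fm × (4 − 1) = 2.247  ⇒  fm = 0.75.

0.75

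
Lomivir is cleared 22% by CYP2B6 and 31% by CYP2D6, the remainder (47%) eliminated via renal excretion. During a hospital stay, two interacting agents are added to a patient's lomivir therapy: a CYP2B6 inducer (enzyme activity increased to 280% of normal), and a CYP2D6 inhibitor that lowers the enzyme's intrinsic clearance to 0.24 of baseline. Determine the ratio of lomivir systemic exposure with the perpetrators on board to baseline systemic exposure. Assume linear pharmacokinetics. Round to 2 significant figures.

0.86

CYP2B6: 0.22 × 2.8 = 0.616
CYP2D6: 0.31 × 0.24 = 0.0744
Other: 0.47 (unchanged)
New clearance relative to baseline: 0.616 + 0.0744 + 0.47 = 1.1604.
Systemic exposure ∝ 1/CL: fold-change = 1 / 1.1604 = 0.86.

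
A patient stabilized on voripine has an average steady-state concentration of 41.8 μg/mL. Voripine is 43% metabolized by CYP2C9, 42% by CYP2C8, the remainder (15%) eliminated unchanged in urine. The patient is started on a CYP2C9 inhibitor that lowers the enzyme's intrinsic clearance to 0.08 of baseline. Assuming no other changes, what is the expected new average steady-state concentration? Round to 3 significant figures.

The CYP2C9 pathway (43% of clearance) falls to 0.08× activity: 0.43 × 0.08 = 0.0344.
CYP2C8 (42%) and the residual 15% are unaffected.
Relative clearance = 0.0344 + 0.42 + 0.15 = 0.6044.
With dosing unchanged, average steady-state concentration scales as 1/CL: 41.8 / 0.6044 = 69.2 μg/mL.

69.2 μg/mL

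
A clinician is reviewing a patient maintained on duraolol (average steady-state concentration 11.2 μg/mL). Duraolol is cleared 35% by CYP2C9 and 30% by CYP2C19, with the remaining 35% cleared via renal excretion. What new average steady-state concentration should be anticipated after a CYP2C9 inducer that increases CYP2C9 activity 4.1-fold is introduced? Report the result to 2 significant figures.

5.4 μg/mL

CYP2C9: 0.35 × 4.1 = 1.435
CYP2C19: 0.3 (unchanged)
Other: 0.35 (unchanged)
CL_new/CL_old = 1.435 + 0.3 + 0.35 = 2.085.
New average steady-state concentration = baseline ÷ relative clearance = 11.2 / 2.085 = 5.4 μg/mL.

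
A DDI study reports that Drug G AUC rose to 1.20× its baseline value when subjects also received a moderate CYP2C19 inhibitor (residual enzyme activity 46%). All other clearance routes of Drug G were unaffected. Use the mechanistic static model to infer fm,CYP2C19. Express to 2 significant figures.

CL'/CL = 1 / 1.20 = 0.8333
0.46·fm + (1 − fm) = 0.8333
fm = (0.8333 − 1) / (0.46 − 1) = 0.31

0.31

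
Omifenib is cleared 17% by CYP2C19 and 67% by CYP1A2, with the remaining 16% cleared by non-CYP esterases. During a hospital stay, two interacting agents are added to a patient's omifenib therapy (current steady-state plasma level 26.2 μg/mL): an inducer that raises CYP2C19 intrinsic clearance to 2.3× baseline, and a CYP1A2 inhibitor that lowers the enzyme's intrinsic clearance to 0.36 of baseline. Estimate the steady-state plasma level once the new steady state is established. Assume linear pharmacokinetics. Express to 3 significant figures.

33.1 μg/mL

The CYP2C19 pathway (17% of clearance) increases to 2.3× activity: 0.17 × 2.3 = 0.391.
The CYP1A2 pathway (67% of clearance) drops to 0.36× activity: 0.67 × 0.36 = 0.2412.
The remaining 16% of clearance is unaffected.
Relative clearance = 0.391 + 0.2412 + 0.16 = 0.7922.
Steady-state plasma level ∝ 1/CL: new value = 26.2 / 0.7922 = 33.1 μg/mL.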